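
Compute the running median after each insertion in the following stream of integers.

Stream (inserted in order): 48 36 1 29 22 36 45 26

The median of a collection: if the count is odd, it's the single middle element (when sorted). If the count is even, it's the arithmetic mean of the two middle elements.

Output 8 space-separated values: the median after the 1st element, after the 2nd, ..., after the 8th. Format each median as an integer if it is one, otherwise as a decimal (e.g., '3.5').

Step 1: insert 48 -> lo=[48] (size 1, max 48) hi=[] (size 0) -> median=48
Step 2: insert 36 -> lo=[36] (size 1, max 36) hi=[48] (size 1, min 48) -> median=42
Step 3: insert 1 -> lo=[1, 36] (size 2, max 36) hi=[48] (size 1, min 48) -> median=36
Step 4: insert 29 -> lo=[1, 29] (size 2, max 29) hi=[36, 48] (size 2, min 36) -> median=32.5
Step 5: insert 22 -> lo=[1, 22, 29] (size 3, max 29) hi=[36, 48] (size 2, min 36) -> median=29
Step 6: insert 36 -> lo=[1, 22, 29] (size 3, max 29) hi=[36, 36, 48] (size 3, min 36) -> median=32.5
Step 7: insert 45 -> lo=[1, 22, 29, 36] (size 4, max 36) hi=[36, 45, 48] (size 3, min 36) -> median=36
Step 8: insert 26 -> lo=[1, 22, 26, 29] (size 4, max 29) hi=[36, 36, 45, 48] (size 4, min 36) -> median=32.5

Answer: 48 42 36 32.5 29 32.5 36 32.5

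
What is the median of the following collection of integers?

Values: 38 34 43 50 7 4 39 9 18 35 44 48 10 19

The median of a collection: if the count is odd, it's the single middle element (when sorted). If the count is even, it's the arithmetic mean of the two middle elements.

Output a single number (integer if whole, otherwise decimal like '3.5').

Answer: 34.5

Derivation:
Step 1: insert 38 -> lo=[38] (size 1, max 38) hi=[] (size 0) -> median=38
Step 2: insert 34 -> lo=[34] (size 1, max 34) hi=[38] (size 1, min 38) -> median=36
Step 3: insert 43 -> lo=[34, 38] (size 2, max 38) hi=[43] (size 1, min 43) -> median=38
Step 4: insert 50 -> lo=[34, 38] (size 2, max 38) hi=[43, 50] (size 2, min 43) -> median=40.5
Step 5: insert 7 -> lo=[7, 34, 38] (size 3, max 38) hi=[43, 50] (size 2, min 43) -> median=38
Step 6: insert 4 -> lo=[4, 7, 34] (size 3, max 34) hi=[38, 43, 50] (size 3, min 38) -> median=36
Step 7: insert 39 -> lo=[4, 7, 34, 38] (size 4, max 38) hi=[39, 43, 50] (size 3, min 39) -> median=38
Step 8: insert 9 -> lo=[4, 7, 9, 34] (size 4, max 34) hi=[38, 39, 43, 50] (size 4, min 38) -> median=36
Step 9: insert 18 -> lo=[4, 7, 9, 18, 34] (size 5, max 34) hi=[38, 39, 43, 50] (size 4, min 38) -> median=34
Step 10: insert 35 -> lo=[4, 7, 9, 18, 34] (size 5, max 34) hi=[35, 38, 39, 43, 50] (size 5, min 35) -> median=34.5
Step 11: insert 44 -> lo=[4, 7, 9, 18, 34, 35] (size 6, max 35) hi=[38, 39, 43, 44, 50] (size 5, min 38) -> median=35
Step 12: insert 48 -> lo=[4, 7, 9, 18, 34, 35] (size 6, max 35) hi=[38, 39, 43, 44, 48, 50] (size 6, min 38) -> median=36.5
Step 13: insert 10 -> lo=[4, 7, 9, 10, 18, 34, 35] (size 7, max 35) hi=[38, 39, 43, 44, 48, 50] (size 6, min 38) -> median=35
Step 14: insert 19 -> lo=[4, 7, 9, 10, 18, 19, 34] (size 7, max 34) hi=[35, 38, 39, 43, 44, 48, 50] (size 7, min 35) -> median=34.5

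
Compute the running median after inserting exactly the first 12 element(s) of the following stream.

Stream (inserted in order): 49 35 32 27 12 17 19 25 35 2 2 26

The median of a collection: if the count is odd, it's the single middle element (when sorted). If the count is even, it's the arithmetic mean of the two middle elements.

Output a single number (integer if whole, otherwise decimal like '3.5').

Step 1: insert 49 -> lo=[49] (size 1, max 49) hi=[] (size 0) -> median=49
Step 2: insert 35 -> lo=[35] (size 1, max 35) hi=[49] (size 1, min 49) -> median=42
Step 3: insert 32 -> lo=[32, 35] (size 2, max 35) hi=[49] (size 1, min 49) -> median=35
Step 4: insert 27 -> lo=[27, 32] (size 2, max 32) hi=[35, 49] (size 2, min 35) -> median=33.5
Step 5: insert 12 -> lo=[12, 27, 32] (size 3, max 32) hi=[35, 49] (size 2, min 35) -> median=32
Step 6: insert 17 -> lo=[12, 17, 27] (size 3, max 27) hi=[32, 35, 49] (size 3, min 32) -> median=29.5
Step 7: insert 19 -> lo=[12, 17, 19, 27] (size 4, max 27) hi=[32, 35, 49] (size 3, min 32) -> median=27
Step 8: insert 25 -> lo=[12, 17, 19, 25] (size 4, max 25) hi=[27, 32, 35, 49] (size 4, min 27) -> median=26
Step 9: insert 35 -> lo=[12, 17, 19, 25, 27] (size 5, max 27) hi=[32, 35, 35, 49] (size 4, min 32) -> median=27
Step 10: insert 2 -> lo=[2, 12, 17, 19, 25] (size 5, max 25) hi=[27, 32, 35, 35, 49] (size 5, min 27) -> median=26
Step 11: insert 2 -> lo=[2, 2, 12, 17, 19, 25] (size 6, max 25) hi=[27, 32, 35, 35, 49] (size 5, min 27) -> median=25
Step 12: insert 26 -> lo=[2, 2, 12, 17, 19, 25] (size 6, max 25) hi=[26, 27, 32, 35, 35, 49] (size 6, min 26) -> median=25.5

Answer: 25.5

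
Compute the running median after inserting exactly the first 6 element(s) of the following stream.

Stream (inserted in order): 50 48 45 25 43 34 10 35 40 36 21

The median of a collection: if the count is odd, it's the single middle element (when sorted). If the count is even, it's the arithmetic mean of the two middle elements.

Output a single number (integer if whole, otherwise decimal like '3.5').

Answer: 44

Derivation:
Step 1: insert 50 -> lo=[50] (size 1, max 50) hi=[] (size 0) -> median=50
Step 2: insert 48 -> lo=[48] (size 1, max 48) hi=[50] (size 1, min 50) -> median=49
Step 3: insert 45 -> lo=[45, 48] (size 2, max 48) hi=[50] (size 1, min 50) -> median=48
Step 4: insert 25 -> lo=[25, 45] (size 2, max 45) hi=[48, 50] (size 2, min 48) -> median=46.5
Step 5: insert 43 -> lo=[25, 43, 45] (size 3, max 45) hi=[48, 50] (size 2, min 48) -> median=45
Step 6: insert 34 -> lo=[25, 34, 43] (size 3, max 43) hi=[45, 48, 50] (size 3, min 45) -> median=44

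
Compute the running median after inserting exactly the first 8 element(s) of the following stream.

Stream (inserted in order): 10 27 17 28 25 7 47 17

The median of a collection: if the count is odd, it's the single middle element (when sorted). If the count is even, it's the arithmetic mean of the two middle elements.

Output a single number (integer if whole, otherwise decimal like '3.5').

Answer: 21

Derivation:
Step 1: insert 10 -> lo=[10] (size 1, max 10) hi=[] (size 0) -> median=10
Step 2: insert 27 -> lo=[10] (size 1, max 10) hi=[27] (size 1, min 27) -> median=18.5
Step 3: insert 17 -> lo=[10, 17] (size 2, max 17) hi=[27] (size 1, min 27) -> median=17
Step 4: insert 28 -> lo=[10, 17] (size 2, max 17) hi=[27, 28] (size 2, min 27) -> median=22
Step 5: insert 25 -> lo=[10, 17, 25] (size 3, max 25) hi=[27, 28] (size 2, min 27) -> median=25
Step 6: insert 7 -> lo=[7, 10, 17] (size 3, max 17) hi=[25, 27, 28] (size 3, min 25) -> median=21
Step 7: insert 47 -> lo=[7, 10, 17, 25] (size 4, max 25) hi=[27, 28, 47] (size 3, min 27) -> median=25
Step 8: insert 17 -> lo=[7, 10, 17, 17] (size 4, max 17) hi=[25, 27, 28, 47] (size 4, min 25) -> median=21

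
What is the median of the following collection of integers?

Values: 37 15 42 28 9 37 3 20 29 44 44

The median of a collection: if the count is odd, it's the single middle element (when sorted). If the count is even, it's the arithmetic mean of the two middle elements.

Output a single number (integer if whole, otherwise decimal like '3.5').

Answer: 29

Derivation:
Step 1: insert 37 -> lo=[37] (size 1, max 37) hi=[] (size 0) -> median=37
Step 2: insert 15 -> lo=[15] (size 1, max 15) hi=[37] (size 1, min 37) -> median=26
Step 3: insert 42 -> lo=[15, 37] (size 2, max 37) hi=[42] (size 1, min 42) -> median=37
Step 4: insert 28 -> lo=[15, 28] (size 2, max 28) hi=[37, 42] (size 2, min 37) -> median=32.5
Step 5: insert 9 -> lo=[9, 15, 28] (size 3, max 28) hi=[37, 42] (size 2, min 37) -> median=28
Step 6: insert 37 -> lo=[9, 15, 28] (size 3, max 28) hi=[37, 37, 42] (size 3, min 37) -> median=32.5
Step 7: insert 3 -> lo=[3, 9, 15, 28] (size 4, max 28) hi=[37, 37, 42] (size 3, min 37) -> median=28
Step 8: insert 20 -> lo=[3, 9, 15, 20] (size 4, max 20) hi=[28, 37, 37, 42] (size 4, min 28) -> median=24
Step 9: insert 29 -> lo=[3, 9, 15, 20, 28] (size 5, max 28) hi=[29, 37, 37, 42] (size 4, min 29) -> median=28
Step 10: insert 44 -> lo=[3, 9, 15, 20, 28] (size 5, max 28) hi=[29, 37, 37, 42, 44] (size 5, min 29) -> median=28.5
Step 11: insert 44 -> lo=[3, 9, 15, 20, 28, 29] (size 6, max 29) hi=[37, 37, 42, 44, 44] (size 5, min 37) -> median=29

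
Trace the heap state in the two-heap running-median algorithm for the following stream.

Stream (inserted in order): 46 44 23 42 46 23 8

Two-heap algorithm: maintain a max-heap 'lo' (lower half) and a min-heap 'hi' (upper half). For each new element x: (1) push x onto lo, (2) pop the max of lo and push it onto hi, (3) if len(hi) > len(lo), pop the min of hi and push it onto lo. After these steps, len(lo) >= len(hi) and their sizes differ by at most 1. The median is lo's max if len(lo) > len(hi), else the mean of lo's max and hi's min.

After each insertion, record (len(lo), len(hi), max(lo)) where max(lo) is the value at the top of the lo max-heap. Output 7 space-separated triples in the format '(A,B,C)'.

Step 1: insert 46 -> lo=[46] hi=[] -> (len(lo)=1, len(hi)=0, max(lo)=46)
Step 2: insert 44 -> lo=[44] hi=[46] -> (len(lo)=1, len(hi)=1, max(lo)=44)
Step 3: insert 23 -> lo=[23, 44] hi=[46] -> (len(lo)=2, len(hi)=1, max(lo)=44)
Step 4: insert 42 -> lo=[23, 42] hi=[44, 46] -> (len(lo)=2, len(hi)=2, max(lo)=42)
Step 5: insert 46 -> lo=[23, 42, 44] hi=[46, 46] -> (len(lo)=3, len(hi)=2, max(lo)=44)
Step 6: insert 23 -> lo=[23, 23, 42] hi=[44, 46, 46] -> (len(lo)=3, len(hi)=3, max(lo)=42)
Step 7: insert 8 -> lo=[8, 23, 23, 42] hi=[44, 46, 46] -> (len(lo)=4, len(hi)=3, max(lo)=42)

Answer: (1,0,46) (1,1,44) (2,1,44) (2,2,42) (3,2,44) (3,3,42) (4,3,42)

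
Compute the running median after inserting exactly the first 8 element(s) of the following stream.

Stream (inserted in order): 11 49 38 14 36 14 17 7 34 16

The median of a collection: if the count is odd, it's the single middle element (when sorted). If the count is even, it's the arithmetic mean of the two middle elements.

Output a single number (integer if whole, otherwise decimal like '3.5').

Step 1: insert 11 -> lo=[11] (size 1, max 11) hi=[] (size 0) -> median=11
Step 2: insert 49 -> lo=[11] (size 1, max 11) hi=[49] (size 1, min 49) -> median=30
Step 3: insert 38 -> lo=[11, 38] (size 2, max 38) hi=[49] (size 1, min 49) -> median=38
Step 4: insert 14 -> lo=[11, 14] (size 2, max 14) hi=[38, 49] (size 2, min 38) -> median=26
Step 5: insert 36 -> lo=[11, 14, 36] (size 3, max 36) hi=[38, 49] (size 2, min 38) -> median=36
Step 6: insert 14 -> lo=[11, 14, 14] (size 3, max 14) hi=[36, 38, 49] (size 3, min 36) -> median=25
Step 7: insert 17 -> lo=[11, 14, 14, 17] (size 4, max 17) hi=[36, 38, 49] (size 3, min 36) -> median=17
Step 8: insert 7 -> lo=[7, 11, 14, 14] (size 4, max 14) hi=[17, 36, 38, 49] (size 4, min 17) -> median=15.5

Answer: 15.5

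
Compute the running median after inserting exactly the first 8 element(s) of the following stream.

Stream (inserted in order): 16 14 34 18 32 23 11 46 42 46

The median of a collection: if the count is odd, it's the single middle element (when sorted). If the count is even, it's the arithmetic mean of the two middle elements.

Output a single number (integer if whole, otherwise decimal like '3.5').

Answer: 20.5

Derivation:
Step 1: insert 16 -> lo=[16] (size 1, max 16) hi=[] (size 0) -> median=16
Step 2: insert 14 -> lo=[14] (size 1, max 14) hi=[16] (size 1, min 16) -> median=15
Step 3: insert 34 -> lo=[14, 16] (size 2, max 16) hi=[34] (size 1, min 34) -> median=16
Step 4: insert 18 -> lo=[14, 16] (size 2, max 16) hi=[18, 34] (size 2, min 18) -> median=17
Step 5: insert 32 -> lo=[14, 16, 18] (size 3, max 18) hi=[32, 34] (size 2, min 32) -> median=18
Step 6: insert 23 -> lo=[14, 16, 18] (size 3, max 18) hi=[23, 32, 34] (size 3, min 23) -> median=20.5
Step 7: insert 11 -> lo=[11, 14, 16, 18] (size 4, max 18) hi=[23, 32, 34] (size 3, min 23) -> median=18
Step 8: insert 46 -> lo=[11, 14, 16, 18] (size 4, max 18) hi=[23, 32, 34, 46] (size 4, min 23) -> median=20.5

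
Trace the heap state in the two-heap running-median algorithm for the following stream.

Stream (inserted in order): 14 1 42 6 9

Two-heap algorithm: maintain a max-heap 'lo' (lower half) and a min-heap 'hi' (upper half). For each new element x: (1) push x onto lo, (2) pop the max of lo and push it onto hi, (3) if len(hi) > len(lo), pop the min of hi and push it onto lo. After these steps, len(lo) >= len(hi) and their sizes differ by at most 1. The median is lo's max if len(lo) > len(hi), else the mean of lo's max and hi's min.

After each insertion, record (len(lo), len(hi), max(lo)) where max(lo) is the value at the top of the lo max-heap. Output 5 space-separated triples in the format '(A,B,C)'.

Step 1: insert 14 -> lo=[14] hi=[] -> (len(lo)=1, len(hi)=0, max(lo)=14)
Step 2: insert 1 -> lo=[1] hi=[14] -> (len(lo)=1, len(hi)=1, max(lo)=1)
Step 3: insert 42 -> lo=[1, 14] hi=[42] -> (len(lo)=2, len(hi)=1, max(lo)=14)
Step 4: insert 6 -> lo=[1, 6] hi=[14, 42] -> (len(lo)=2, len(hi)=2, max(lo)=6)
Step 5: insert 9 -> lo=[1, 6, 9] hi=[14, 42] -> (len(lo)=3, len(hi)=2, max(lo)=9)

Answer: (1,0,14) (1,1,1) (2,1,14) (2,2,6) (3,2,9)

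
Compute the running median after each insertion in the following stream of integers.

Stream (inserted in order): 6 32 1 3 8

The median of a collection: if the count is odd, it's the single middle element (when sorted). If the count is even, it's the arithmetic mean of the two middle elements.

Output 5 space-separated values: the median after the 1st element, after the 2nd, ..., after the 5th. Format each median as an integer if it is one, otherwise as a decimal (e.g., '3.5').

Step 1: insert 6 -> lo=[6] (size 1, max 6) hi=[] (size 0) -> median=6
Step 2: insert 32 -> lo=[6] (size 1, max 6) hi=[32] (size 1, min 32) -> median=19
Step 3: insert 1 -> lo=[1, 6] (size 2, max 6) hi=[32] (size 1, min 32) -> median=6
Step 4: insert 3 -> lo=[1, 3] (size 2, max 3) hi=[6, 32] (size 2, min 6) -> median=4.5
Step 5: insert 8 -> lo=[1, 3, 6] (size 3, max 6) hi=[8, 32] (size 2, min 8) -> median=6

Answer: 6 19 6 4.5 6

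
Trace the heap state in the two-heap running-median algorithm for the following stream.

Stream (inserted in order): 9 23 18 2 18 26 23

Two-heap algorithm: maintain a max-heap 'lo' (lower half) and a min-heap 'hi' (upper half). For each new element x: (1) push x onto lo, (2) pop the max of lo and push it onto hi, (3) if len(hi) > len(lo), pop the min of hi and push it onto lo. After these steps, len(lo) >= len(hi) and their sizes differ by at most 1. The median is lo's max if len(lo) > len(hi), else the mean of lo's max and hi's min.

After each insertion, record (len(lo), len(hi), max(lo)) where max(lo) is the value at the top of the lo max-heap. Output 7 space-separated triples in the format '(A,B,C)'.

Step 1: insert 9 -> lo=[9] hi=[] -> (len(lo)=1, len(hi)=0, max(lo)=9)
Step 2: insert 23 -> lo=[9] hi=[23] -> (len(lo)=1, len(hi)=1, max(lo)=9)
Step 3: insert 18 -> lo=[9, 18] hi=[23] -> (len(lo)=2, len(hi)=1, max(lo)=18)
Step 4: insert 2 -> lo=[2, 9] hi=[18, 23] -> (len(lo)=2, len(hi)=2, max(lo)=9)
Step 5: insert 18 -> lo=[2, 9, 18] hi=[18, 23] -> (len(lo)=3, len(hi)=2, max(lo)=18)
Step 6: insert 26 -> lo=[2, 9, 18] hi=[18, 23, 26] -> (len(lo)=3, len(hi)=3, max(lo)=18)
Step 7: insert 23 -> lo=[2, 9, 18, 18] hi=[23, 23, 26] -> (len(lo)=4, len(hi)=3, max(lo)=18)

Answer: (1,0,9) (1,1,9) (2,1,18) (2,2,9) (3,2,18) (3,3,18) (4,3,18)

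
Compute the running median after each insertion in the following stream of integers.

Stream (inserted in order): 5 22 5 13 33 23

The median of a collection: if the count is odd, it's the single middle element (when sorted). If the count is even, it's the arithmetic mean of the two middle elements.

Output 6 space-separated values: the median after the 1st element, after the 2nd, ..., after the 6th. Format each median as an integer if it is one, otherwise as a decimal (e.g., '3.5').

Answer: 5 13.5 5 9 13 17.5

Derivation:
Step 1: insert 5 -> lo=[5] (size 1, max 5) hi=[] (size 0) -> median=5
Step 2: insert 22 -> lo=[5] (size 1, max 5) hi=[22] (size 1, min 22) -> median=13.5
Step 3: insert 5 -> lo=[5, 5] (size 2, max 5) hi=[22] (size 1, min 22) -> median=5
Step 4: insert 13 -> lo=[5, 5] (size 2, max 5) hi=[13, 22] (size 2, min 13) -> median=9
Step 5: insert 33 -> lo=[5, 5, 13] (size 3, max 13) hi=[22, 33] (size 2, min 22) -> median=13
Step 6: insert 23 -> lo=[5, 5, 13] (size 3, max 13) hi=[22, 23, 33] (size 3, min 22) -> median=17.5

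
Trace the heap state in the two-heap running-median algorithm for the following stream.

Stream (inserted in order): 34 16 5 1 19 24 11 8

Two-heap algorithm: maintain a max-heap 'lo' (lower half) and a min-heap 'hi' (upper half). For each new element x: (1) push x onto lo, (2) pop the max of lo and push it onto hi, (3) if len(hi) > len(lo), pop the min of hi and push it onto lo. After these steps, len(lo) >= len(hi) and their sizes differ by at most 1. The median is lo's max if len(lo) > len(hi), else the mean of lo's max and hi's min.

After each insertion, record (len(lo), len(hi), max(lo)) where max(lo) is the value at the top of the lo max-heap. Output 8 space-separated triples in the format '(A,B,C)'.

Step 1: insert 34 -> lo=[34] hi=[] -> (len(lo)=1, len(hi)=0, max(lo)=34)
Step 2: insert 16 -> lo=[16] hi=[34] -> (len(lo)=1, len(hi)=1, max(lo)=16)
Step 3: insert 5 -> lo=[5, 16] hi=[34] -> (len(lo)=2, len(hi)=1, max(lo)=16)
Step 4: insert 1 -> lo=[1, 5] hi=[16, 34] -> (len(lo)=2, len(hi)=2, max(lo)=5)
Step 5: insert 19 -> lo=[1, 5, 16] hi=[19, 34] -> (len(lo)=3, len(hi)=2, max(lo)=16)
Step 6: insert 24 -> lo=[1, 5, 16] hi=[19, 24, 34] -> (len(lo)=3, len(hi)=3, max(lo)=16)
Step 7: insert 11 -> lo=[1, 5, 11, 16] hi=[19, 24, 34] -> (len(lo)=4, len(hi)=3, max(lo)=16)
Step 8: insert 8 -> lo=[1, 5, 8, 11] hi=[16, 19, 24, 34] -> (len(lo)=4, len(hi)=4, max(lo)=11)

Answer: (1,0,34) (1,1,16) (2,1,16) (2,2,5) (3,2,16) (3,3,16) (4,3,16) (4,4,11)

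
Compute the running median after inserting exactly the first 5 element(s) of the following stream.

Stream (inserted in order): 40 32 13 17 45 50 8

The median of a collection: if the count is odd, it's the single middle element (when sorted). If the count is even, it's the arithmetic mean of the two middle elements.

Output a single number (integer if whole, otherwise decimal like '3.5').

Answer: 32

Derivation:
Step 1: insert 40 -> lo=[40] (size 1, max 40) hi=[] (size 0) -> median=40
Step 2: insert 32 -> lo=[32] (size 1, max 32) hi=[40] (size 1, min 40) -> median=36
Step 3: insert 13 -> lo=[13, 32] (size 2, max 32) hi=[40] (size 1, min 40) -> median=32
Step 4: insert 17 -> lo=[13, 17] (size 2, max 17) hi=[32, 40] (size 2, min 32) -> median=24.5
Step 5: insert 45 -> lo=[13, 17, 32] (size 3, max 32) hi=[40, 45] (size 2, min 40) -> median=32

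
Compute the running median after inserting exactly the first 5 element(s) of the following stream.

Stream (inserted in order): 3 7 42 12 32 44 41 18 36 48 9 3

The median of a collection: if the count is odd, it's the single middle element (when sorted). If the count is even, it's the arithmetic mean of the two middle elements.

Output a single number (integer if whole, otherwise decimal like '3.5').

Step 1: insert 3 -> lo=[3] (size 1, max 3) hi=[] (size 0) -> median=3
Step 2: insert 7 -> lo=[3] (size 1, max 3) hi=[7] (size 1, min 7) -> median=5
Step 3: insert 42 -> lo=[3, 7] (size 2, max 7) hi=[42] (size 1, min 42) -> median=7
Step 4: insert 12 -> lo=[3, 7] (size 2, max 7) hi=[12, 42] (size 2, min 12) -> median=9.5
Step 5: insert 32 -> lo=[3, 7, 12] (size 3, max 12) hi=[32, 42] (size 2, min 32) -> median=12

Answer: 12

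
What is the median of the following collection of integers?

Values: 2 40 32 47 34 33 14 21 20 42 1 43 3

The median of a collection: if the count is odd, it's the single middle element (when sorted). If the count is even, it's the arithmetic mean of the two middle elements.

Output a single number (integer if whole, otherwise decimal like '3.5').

Step 1: insert 2 -> lo=[2] (size 1, max 2) hi=[] (size 0) -> median=2
Step 2: insert 40 -> lo=[2] (size 1, max 2) hi=[40] (size 1, min 40) -> median=21
Step 3: insert 32 -> lo=[2, 32] (size 2, max 32) hi=[40] (size 1, min 40) -> median=32
Step 4: insert 47 -> lo=[2, 32] (size 2, max 32) hi=[40, 47] (size 2, min 40) -> median=36
Step 5: insert 34 -> lo=[2, 32, 34] (size 3, max 34) hi=[40, 47] (size 2, min 40) -> median=34
Step 6: insert 33 -> lo=[2, 32, 33] (size 3, max 33) hi=[34, 40, 47] (size 3, min 34) -> median=33.5
Step 7: insert 14 -> lo=[2, 14, 32, 33] (size 4, max 33) hi=[34, 40, 47] (size 3, min 34) -> median=33
Step 8: insert 21 -> lo=[2, 14, 21, 32] (size 4, max 32) hi=[33, 34, 40, 47] (size 4, min 33) -> median=32.5
Step 9: insert 20 -> lo=[2, 14, 20, 21, 32] (size 5, max 32) hi=[33, 34, 40, 47] (size 4, min 33) -> median=32
Step 10: insert 42 -> lo=[2, 14, 20, 21, 32] (size 5, max 32) hi=[33, 34, 40, 42, 47] (size 5, min 33) -> median=32.5
Step 11: insert 1 -> lo=[1, 2, 14, 20, 21, 32] (size 6, max 32) hi=[33, 34, 40, 42, 47] (size 5, min 33) -> median=32
Step 12: insert 43 -> lo=[1, 2, 14, 20, 21, 32] (size 6, max 32) hi=[33, 34, 40, 42, 43, 47] (size 6, min 33) -> median=32.5
Step 13: insert 3 -> lo=[1, 2, 3, 14, 20, 21, 32] (size 7, max 32) hi=[33, 34, 40, 42, 43, 47] (size 6, min 33) -> median=32

Answer: 32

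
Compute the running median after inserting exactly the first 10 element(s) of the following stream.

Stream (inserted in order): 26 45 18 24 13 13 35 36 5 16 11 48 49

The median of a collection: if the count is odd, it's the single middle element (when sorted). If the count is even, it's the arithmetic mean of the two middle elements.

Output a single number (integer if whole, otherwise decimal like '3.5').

Step 1: insert 26 -> lo=[26] (size 1, max 26) hi=[] (size 0) -> median=26
Step 2: insert 45 -> lo=[26] (size 1, max 26) hi=[45] (size 1, min 45) -> median=35.5
Step 3: insert 18 -> lo=[18, 26] (size 2, max 26) hi=[45] (size 1, min 45) -> median=26
Step 4: insert 24 -> lo=[18, 24] (size 2, max 24) hi=[26, 45] (size 2, min 26) -> median=25
Step 5: insert 13 -> lo=[13, 18, 24] (size 3, max 24) hi=[26, 45] (size 2, min 26) -> median=24
Step 6: insert 13 -> lo=[13, 13, 18] (size 3, max 18) hi=[24, 26, 45] (size 3, min 24) -> median=21
Step 7: insert 35 -> lo=[13, 13, 18, 24] (size 4, max 24) hi=[26, 35, 45] (size 3, min 26) -> median=24
Step 8: insert 36 -> lo=[13, 13, 18, 24] (size 4, max 24) hi=[26, 35, 36, 45] (size 4, min 26) -> median=25
Step 9: insert 5 -> lo=[5, 13, 13, 18, 24] (size 5, max 24) hi=[26, 35, 36, 45] (size 4, min 26) -> median=24
Step 10: insert 16 -> lo=[5, 13, 13, 16, 18] (size 5, max 18) hi=[24, 26, 35, 36, 45] (size 5, min 24) -> median=21

Answer: 21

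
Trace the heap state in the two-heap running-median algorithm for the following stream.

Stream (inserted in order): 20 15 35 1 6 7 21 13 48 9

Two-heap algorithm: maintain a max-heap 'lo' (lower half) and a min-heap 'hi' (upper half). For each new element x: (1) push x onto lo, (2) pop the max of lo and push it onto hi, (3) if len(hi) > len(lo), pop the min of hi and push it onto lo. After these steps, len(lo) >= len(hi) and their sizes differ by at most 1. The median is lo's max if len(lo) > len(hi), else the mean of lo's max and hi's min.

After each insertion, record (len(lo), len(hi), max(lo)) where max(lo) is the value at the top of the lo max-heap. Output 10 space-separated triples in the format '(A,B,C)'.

Step 1: insert 20 -> lo=[20] hi=[] -> (len(lo)=1, len(hi)=0, max(lo)=20)
Step 2: insert 15 -> lo=[15] hi=[20] -> (len(lo)=1, len(hi)=1, max(lo)=15)
Step 3: insert 35 -> lo=[15, 20] hi=[35] -> (len(lo)=2, len(hi)=1, max(lo)=20)
Step 4: insert 1 -> lo=[1, 15] hi=[20, 35] -> (len(lo)=2, len(hi)=2, max(lo)=15)
Step 5: insert 6 -> lo=[1, 6, 15] hi=[20, 35] -> (len(lo)=3, len(hi)=2, max(lo)=15)
Step 6: insert 7 -> lo=[1, 6, 7] hi=[15, 20, 35] -> (len(lo)=3, len(hi)=3, max(lo)=7)
Step 7: insert 21 -> lo=[1, 6, 7, 15] hi=[20, 21, 35] -> (len(lo)=4, len(hi)=3, max(lo)=15)
Step 8: insert 13 -> lo=[1, 6, 7, 13] hi=[15, 20, 21, 35] -> (len(lo)=4, len(hi)=4, max(lo)=13)
Step 9: insert 48 -> lo=[1, 6, 7, 13, 15] hi=[20, 21, 35, 48] -> (len(lo)=5, len(hi)=4, max(lo)=15)
Step 10: insert 9 -> lo=[1, 6, 7, 9, 13] hi=[15, 20, 21, 35, 48] -> (len(lo)=5, len(hi)=5, max(lo)=13)

Answer: (1,0,20) (1,1,15) (2,1,20) (2,2,15) (3,2,15) (3,3,7) (4,3,15) (4,4,13) (5,4,15) (5,5,13)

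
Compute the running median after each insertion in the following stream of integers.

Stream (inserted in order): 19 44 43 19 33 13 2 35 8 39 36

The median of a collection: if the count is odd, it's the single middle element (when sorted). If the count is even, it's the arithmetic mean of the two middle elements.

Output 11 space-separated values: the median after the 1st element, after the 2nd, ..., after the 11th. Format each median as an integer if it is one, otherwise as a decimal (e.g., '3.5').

Answer: 19 31.5 43 31 33 26 19 26 19 26 33

Derivation:
Step 1: insert 19 -> lo=[19] (size 1, max 19) hi=[] (size 0) -> median=19
Step 2: insert 44 -> lo=[19] (size 1, max 19) hi=[44] (size 1, min 44) -> median=31.5
Step 3: insert 43 -> lo=[19, 43] (size 2, max 43) hi=[44] (size 1, min 44) -> median=43
Step 4: insert 19 -> lo=[19, 19] (size 2, max 19) hi=[43, 44] (size 2, min 43) -> median=31
Step 5: insert 33 -> lo=[19, 19, 33] (size 3, max 33) hi=[43, 44] (size 2, min 43) -> median=33
Step 6: insert 13 -> lo=[13, 19, 19] (size 3, max 19) hi=[33, 43, 44] (size 3, min 33) -> median=26
Step 7: insert 2 -> lo=[2, 13, 19, 19] (size 4, max 19) hi=[33, 43, 44] (size 3, min 33) -> median=19
Step 8: insert 35 -> lo=[2, 13, 19, 19] (size 4, max 19) hi=[33, 35, 43, 44] (size 4, min 33) -> median=26
Step 9: insert 8 -> lo=[2, 8, 13, 19, 19] (size 5, max 19) hi=[33, 35, 43, 44] (size 4, min 33) -> median=19
Step 10: insert 39 -> lo=[2, 8, 13, 19, 19] (size 5, max 19) hi=[33, 35, 39, 43, 44] (size 5, min 33) -> median=26
Step 11: insert 36 -> lo=[2, 8, 13, 19, 19, 33] (size 6, max 33) hi=[35, 36, 39, 43, 44] (size 5, min 35) -> median=33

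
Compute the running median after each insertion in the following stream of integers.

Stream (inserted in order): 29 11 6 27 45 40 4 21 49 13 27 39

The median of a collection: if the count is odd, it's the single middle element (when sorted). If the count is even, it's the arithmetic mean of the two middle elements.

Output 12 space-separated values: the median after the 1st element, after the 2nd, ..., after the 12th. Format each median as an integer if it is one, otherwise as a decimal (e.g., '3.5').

Step 1: insert 29 -> lo=[29] (size 1, max 29) hi=[] (size 0) -> median=29
Step 2: insert 11 -> lo=[11] (size 1, max 11) hi=[29] (size 1, min 29) -> median=20
Step 3: insert 6 -> lo=[6, 11] (size 2, max 11) hi=[29] (size 1, min 29) -> median=11
Step 4: insert 27 -> lo=[6, 11] (size 2, max 11) hi=[27, 29] (size 2, min 27) -> median=19
Step 5: insert 45 -> lo=[6, 11, 27] (size 3, max 27) hi=[29, 45] (size 2, min 29) -> median=27
Step 6: insert 40 -> lo=[6, 11, 27] (size 3, max 27) hi=[29, 40, 45] (size 3, min 29) -> median=28
Step 7: insert 4 -> lo=[4, 6, 11, 27] (size 4, max 27) hi=[29, 40, 45] (size 3, min 29) -> median=27
Step 8: insert 21 -> lo=[4, 6, 11, 21] (size 4, max 21) hi=[27, 29, 40, 45] (size 4, min 27) -> median=24
Step 9: insert 49 -> lo=[4, 6, 11, 21, 27] (size 5, max 27) hi=[29, 40, 45, 49] (size 4, min 29) -> median=27
Step 10: insert 13 -> lo=[4, 6, 11, 13, 21] (size 5, max 21) hi=[27, 29, 40, 45, 49] (size 5, min 27) -> median=24
Step 11: insert 27 -> lo=[4, 6, 11, 13, 21, 27] (size 6, max 27) hi=[27, 29, 40, 45, 49] (size 5, min 27) -> median=27
Step 12: insert 39 -> lo=[4, 6, 11, 13, 21, 27] (size 6, max 27) hi=[27, 29, 39, 40, 45, 49] (size 6, min 27) -> median=27

Answer: 29 20 11 19 27 28 27 24 27 24 27 27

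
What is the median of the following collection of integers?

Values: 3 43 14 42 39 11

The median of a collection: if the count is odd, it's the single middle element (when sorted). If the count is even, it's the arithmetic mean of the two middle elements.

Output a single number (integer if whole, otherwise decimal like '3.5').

Step 1: insert 3 -> lo=[3] (size 1, max 3) hi=[] (size 0) -> median=3
Step 2: insert 43 -> lo=[3] (size 1, max 3) hi=[43] (size 1, min 43) -> median=23
Step 3: insert 14 -> lo=[3, 14] (size 2, max 14) hi=[43] (size 1, min 43) -> median=14
Step 4: insert 42 -> lo=[3, 14] (size 2, max 14) hi=[42, 43] (size 2, min 42) -> median=28
Step 5: insert 39 -> lo=[3, 14, 39] (size 3, max 39) hi=[42, 43] (size 2, min 42) -> median=39
Step 6: insert 11 -> lo=[3, 11, 14] (size 3, max 14) hi=[39, 42, 43] (size 3, min 39) -> median=26.5

Answer: 26.5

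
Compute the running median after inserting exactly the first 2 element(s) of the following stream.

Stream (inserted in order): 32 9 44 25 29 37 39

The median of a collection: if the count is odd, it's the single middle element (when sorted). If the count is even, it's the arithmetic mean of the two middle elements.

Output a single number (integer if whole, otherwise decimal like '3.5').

Step 1: insert 32 -> lo=[32] (size 1, max 32) hi=[] (size 0) -> median=32
Step 2: insert 9 -> lo=[9] (size 1, max 9) hi=[32] (size 1, min 32) -> median=20.5

Answer: 20.5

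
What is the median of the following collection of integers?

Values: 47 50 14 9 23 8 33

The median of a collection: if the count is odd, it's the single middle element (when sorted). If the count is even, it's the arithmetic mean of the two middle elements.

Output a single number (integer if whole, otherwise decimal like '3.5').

Step 1: insert 47 -> lo=[47] (size 1, max 47) hi=[] (size 0) -> median=47
Step 2: insert 50 -> lo=[47] (size 1, max 47) hi=[50] (size 1, min 50) -> median=48.5
Step 3: insert 14 -> lo=[14, 47] (size 2, max 47) hi=[50] (size 1, min 50) -> median=47
Step 4: insert 9 -> lo=[9, 14] (size 2, max 14) hi=[47, 50] (size 2, min 47) -> median=30.5
Step 5: insert 23 -> lo=[9, 14, 23] (size 3, max 23) hi=[47, 50] (size 2, min 47) -> median=23
Step 6: insert 8 -> lo=[8, 9, 14] (size 3, max 14) hi=[23, 47, 50] (size 3, min 23) -> median=18.5
Step 7: insert 33 -> lo=[8, 9, 14, 23] (size 4, max 23) hi=[33, 47, 50] (size 3, min 33) -> median=23

Answer: 23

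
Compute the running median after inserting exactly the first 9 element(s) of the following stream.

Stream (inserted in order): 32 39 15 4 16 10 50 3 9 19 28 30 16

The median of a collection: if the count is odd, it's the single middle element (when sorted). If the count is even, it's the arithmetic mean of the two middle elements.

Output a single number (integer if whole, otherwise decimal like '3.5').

Step 1: insert 32 -> lo=[32] (size 1, max 32) hi=[] (size 0) -> median=32
Step 2: insert 39 -> lo=[32] (size 1, max 32) hi=[39] (size 1, min 39) -> median=35.5
Step 3: insert 15 -> lo=[15, 32] (size 2, max 32) hi=[39] (size 1, min 39) -> median=32
Step 4: insert 4 -> lo=[4, 15] (size 2, max 15) hi=[32, 39] (size 2, min 32) -> median=23.5
Step 5: insert 16 -> lo=[4, 15, 16] (size 3, max 16) hi=[32, 39] (size 2, min 32) -> median=16
Step 6: insert 10 -> lo=[4, 10, 15] (size 3, max 15) hi=[16, 32, 39] (size 3, min 16) -> median=15.5
Step 7: insert 50 -> lo=[4, 10, 15, 16] (size 4, max 16) hi=[32, 39, 50] (size 3, min 32) -> median=16
Step 8: insert 3 -> lo=[3, 4, 10, 15] (size 4, max 15) hi=[16, 32, 39, 50] (size 4, min 16) -> median=15.5
Step 9: insert 9 -> lo=[3, 4, 9, 10, 15] (size 5, max 15) hi=[16, 32, 39, 50] (size 4, min 16) -> median=15

Answer: 15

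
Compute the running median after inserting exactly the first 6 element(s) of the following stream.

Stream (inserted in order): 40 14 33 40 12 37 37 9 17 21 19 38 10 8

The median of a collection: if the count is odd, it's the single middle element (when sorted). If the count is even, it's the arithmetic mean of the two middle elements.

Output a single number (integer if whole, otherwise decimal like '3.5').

Step 1: insert 40 -> lo=[40] (size 1, max 40) hi=[] (size 0) -> median=40
Step 2: insert 14 -> lo=[14] (size 1, max 14) hi=[40] (size 1, min 40) -> median=27
Step 3: insert 33 -> lo=[14, 33] (size 2, max 33) hi=[40] (size 1, min 40) -> median=33
Step 4: insert 40 -> lo=[14, 33] (size 2, max 33) hi=[40, 40] (size 2, min 40) -> median=36.5
Step 5: insert 12 -> lo=[12, 14, 33] (size 3, max 33) hi=[40, 40] (size 2, min 40) -> median=33
Step 6: insert 37 -> lo=[12, 14, 33] (size 3, max 33) hi=[37, 40, 40] (size 3, min 37) -> median=35

Answer: 35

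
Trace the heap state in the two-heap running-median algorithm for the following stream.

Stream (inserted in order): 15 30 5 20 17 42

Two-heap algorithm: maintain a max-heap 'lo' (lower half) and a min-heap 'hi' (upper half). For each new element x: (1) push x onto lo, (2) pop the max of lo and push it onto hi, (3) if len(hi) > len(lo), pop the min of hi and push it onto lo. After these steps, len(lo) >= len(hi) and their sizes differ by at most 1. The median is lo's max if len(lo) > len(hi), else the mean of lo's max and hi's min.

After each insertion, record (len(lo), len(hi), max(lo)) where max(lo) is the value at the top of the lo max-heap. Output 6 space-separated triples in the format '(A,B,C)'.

Step 1: insert 15 -> lo=[15] hi=[] -> (len(lo)=1, len(hi)=0, max(lo)=15)
Step 2: insert 30 -> lo=[15] hi=[30] -> (len(lo)=1, len(hi)=1, max(lo)=15)
Step 3: insert 5 -> lo=[5, 15] hi=[30] -> (len(lo)=2, len(hi)=1, max(lo)=15)
Step 4: insert 20 -> lo=[5, 15] hi=[20, 30] -> (len(lo)=2, len(hi)=2, max(lo)=15)
Step 5: insert 17 -> lo=[5, 15, 17] hi=[20, 30] -> (len(lo)=3, len(hi)=2, max(lo)=17)
Step 6: insert 42 -> lo=[5, 15, 17] hi=[20, 30, 42] -> (len(lo)=3, len(hi)=3, max(lo)=17)

Answer: (1,0,15) (1,1,15) (2,1,15) (2,2,15) (3,2,17) (3,3,17)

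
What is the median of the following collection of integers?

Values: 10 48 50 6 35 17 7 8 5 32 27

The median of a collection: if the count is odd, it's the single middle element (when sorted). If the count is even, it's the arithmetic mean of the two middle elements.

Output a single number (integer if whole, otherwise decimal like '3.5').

Step 1: insert 10 -> lo=[10] (size 1, max 10) hi=[] (size 0) -> median=10
Step 2: insert 48 -> lo=[10] (size 1, max 10) hi=[48] (size 1, min 48) -> median=29
Step 3: insert 50 -> lo=[10, 48] (size 2, max 48) hi=[50] (size 1, min 50) -> median=48
Step 4: insert 6 -> lo=[6, 10] (size 2, max 10) hi=[48, 50] (size 2, min 48) -> median=29
Step 5: insert 35 -> lo=[6, 10, 35] (size 3, max 35) hi=[48, 50] (size 2, min 48) -> median=35
Step 6: insert 17 -> lo=[6, 10, 17] (size 3, max 17) hi=[35, 48, 50] (size 3, min 35) -> median=26
Step 7: insert 7 -> lo=[6, 7, 10, 17] (size 4, max 17) hi=[35, 48, 50] (size 3, min 35) -> median=17
Step 8: insert 8 -> lo=[6, 7, 8, 10] (size 4, max 10) hi=[17, 35, 48, 50] (size 4, min 17) -> median=13.5
Step 9: insert 5 -> lo=[5, 6, 7, 8, 10] (size 5, max 10) hi=[17, 35, 48, 50] (size 4, min 17) -> median=10
Step 10: insert 32 -> lo=[5, 6, 7, 8, 10] (size 5, max 10) hi=[17, 32, 35, 48, 50] (size 5, min 17) -> median=13.5
Step 11: insert 27 -> lo=[5, 6, 7, 8, 10, 17] (size 6, max 17) hi=[27, 32, 35, 48, 50] (size 5, min 27) -> median=17

Answer: 17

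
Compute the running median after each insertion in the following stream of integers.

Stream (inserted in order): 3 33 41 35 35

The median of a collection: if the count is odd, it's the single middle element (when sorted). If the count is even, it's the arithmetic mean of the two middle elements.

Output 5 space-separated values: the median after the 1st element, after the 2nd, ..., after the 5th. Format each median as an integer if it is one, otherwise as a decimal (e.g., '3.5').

Step 1: insert 3 -> lo=[3] (size 1, max 3) hi=[] (size 0) -> median=3
Step 2: insert 33 -> lo=[3] (size 1, max 3) hi=[33] (size 1, min 33) -> median=18
Step 3: insert 41 -> lo=[3, 33] (size 2, max 33) hi=[41] (size 1, min 41) -> median=33
Step 4: insert 35 -> lo=[3, 33] (size 2, max 33) hi=[35, 41] (size 2, min 35) -> median=34
Step 5: insert 35 -> lo=[3, 33, 35] (size 3, max 35) hi=[35, 41] (size 2, min 35) -> median=35

Answer: 3 18 33 34 35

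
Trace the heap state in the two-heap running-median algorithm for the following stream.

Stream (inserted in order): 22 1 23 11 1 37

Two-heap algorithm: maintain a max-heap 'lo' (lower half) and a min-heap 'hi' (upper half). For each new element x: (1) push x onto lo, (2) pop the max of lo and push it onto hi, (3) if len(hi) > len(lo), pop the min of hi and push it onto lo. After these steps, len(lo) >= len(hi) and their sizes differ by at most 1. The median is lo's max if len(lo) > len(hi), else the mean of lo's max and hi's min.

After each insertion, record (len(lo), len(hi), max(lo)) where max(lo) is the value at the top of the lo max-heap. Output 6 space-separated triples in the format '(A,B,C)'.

Answer: (1,0,22) (1,1,1) (2,1,22) (2,2,11) (3,2,11) (3,3,11)

Derivation:
Step 1: insert 22 -> lo=[22] hi=[] -> (len(lo)=1, len(hi)=0, max(lo)=22)
Step 2: insert 1 -> lo=[1] hi=[22] -> (len(lo)=1, len(hi)=1, max(lo)=1)
Step 3: insert 23 -> lo=[1, 22] hi=[23] -> (len(lo)=2, len(hi)=1, max(lo)=22)
Step 4: insert 11 -> lo=[1, 11] hi=[22, 23] -> (len(lo)=2, len(hi)=2, max(lo)=11)
Step 5: insert 1 -> lo=[1, 1, 11] hi=[22, 23] -> (len(lo)=3, len(hi)=2, max(lo)=11)
Step 6: insert 37 -> lo=[1, 1, 11] hi=[22, 23, 37] -> (len(lo)=3, len(hi)=3, max(lo)=11)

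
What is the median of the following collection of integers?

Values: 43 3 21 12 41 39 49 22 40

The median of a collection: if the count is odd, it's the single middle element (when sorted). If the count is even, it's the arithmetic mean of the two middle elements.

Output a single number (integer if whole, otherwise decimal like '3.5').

Step 1: insert 43 -> lo=[43] (size 1, max 43) hi=[] (size 0) -> median=43
Step 2: insert 3 -> lo=[3] (size 1, max 3) hi=[43] (size 1, min 43) -> median=23
Step 3: insert 21 -> lo=[3, 21] (size 2, max 21) hi=[43] (size 1, min 43) -> median=21
Step 4: insert 12 -> lo=[3, 12] (size 2, max 12) hi=[21, 43] (size 2, min 21) -> median=16.5
Step 5: insert 41 -> lo=[3, 12, 21] (size 3, max 21) hi=[41, 43] (size 2, min 41) -> median=21
Step 6: insert 39 -> lo=[3, 12, 21] (size 3, max 21) hi=[39, 41, 43] (size 3, min 39) -> median=30
Step 7: insert 49 -> lo=[3, 12, 21, 39] (size 4, max 39) hi=[41, 43, 49] (size 3, min 41) -> median=39
Step 8: insert 22 -> lo=[3, 12, 21, 22] (size 4, max 22) hi=[39, 41, 43, 49] (size 4, min 39) -> median=30.5
Step 9: insert 40 -> lo=[3, 12, 21, 22, 39] (size 5, max 39) hi=[40, 41, 43, 49] (size 4, min 40) -> median=39

Answer: 39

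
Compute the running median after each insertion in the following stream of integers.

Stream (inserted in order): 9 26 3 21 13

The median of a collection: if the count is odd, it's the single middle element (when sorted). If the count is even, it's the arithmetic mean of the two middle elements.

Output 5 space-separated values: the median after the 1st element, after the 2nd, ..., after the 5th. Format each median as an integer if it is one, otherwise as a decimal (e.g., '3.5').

Answer: 9 17.5 9 15 13

Derivation:
Step 1: insert 9 -> lo=[9] (size 1, max 9) hi=[] (size 0) -> median=9
Step 2: insert 26 -> lo=[9] (size 1, max 9) hi=[26] (size 1, min 26) -> median=17.5
Step 3: insert 3 -> lo=[3, 9] (size 2, max 9) hi=[26] (size 1, min 26) -> median=9
Step 4: insert 21 -> lo=[3, 9] (size 2, max 9) hi=[21, 26] (size 2, min 21) -> median=15
Step 5: insert 13 -> lo=[3, 9, 13] (size 3, max 13) hi=[21, 26] (size 2, min 21) -> median=13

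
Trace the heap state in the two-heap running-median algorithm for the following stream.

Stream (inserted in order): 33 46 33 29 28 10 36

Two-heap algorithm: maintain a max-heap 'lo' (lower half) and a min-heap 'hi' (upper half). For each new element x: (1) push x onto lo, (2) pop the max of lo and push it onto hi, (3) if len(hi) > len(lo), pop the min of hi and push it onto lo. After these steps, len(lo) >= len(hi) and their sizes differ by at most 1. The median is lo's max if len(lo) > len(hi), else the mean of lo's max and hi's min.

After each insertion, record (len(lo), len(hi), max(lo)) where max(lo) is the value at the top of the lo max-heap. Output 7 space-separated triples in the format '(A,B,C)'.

Step 1: insert 33 -> lo=[33] hi=[] -> (len(lo)=1, len(hi)=0, max(lo)=33)
Step 2: insert 46 -> lo=[33] hi=[46] -> (len(lo)=1, len(hi)=1, max(lo)=33)
Step 3: insert 33 -> lo=[33, 33] hi=[46] -> (len(lo)=2, len(hi)=1, max(lo)=33)
Step 4: insert 29 -> lo=[29, 33] hi=[33, 46] -> (len(lo)=2, len(hi)=2, max(lo)=33)
Step 5: insert 28 -> lo=[28, 29, 33] hi=[33, 46] -> (len(lo)=3, len(hi)=2, max(lo)=33)
Step 6: insert 10 -> lo=[10, 28, 29] hi=[33, 33, 46] -> (len(lo)=3, len(hi)=3, max(lo)=29)
Step 7: insert 36 -> lo=[10, 28, 29, 33] hi=[33, 36, 46] -> (len(lo)=4, len(hi)=3, max(lo)=33)

Answer: (1,0,33) (1,1,33) (2,1,33) (2,2,33) (3,2,33) (3,3,29) (4,3,33)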